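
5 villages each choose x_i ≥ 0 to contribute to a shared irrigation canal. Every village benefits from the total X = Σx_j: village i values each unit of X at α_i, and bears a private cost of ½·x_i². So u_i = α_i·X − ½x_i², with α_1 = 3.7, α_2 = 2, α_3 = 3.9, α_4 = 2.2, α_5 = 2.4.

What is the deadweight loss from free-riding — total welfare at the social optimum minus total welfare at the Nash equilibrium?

324.21

Village i's FOC: ∂u_i/∂x_i = α_i − x_i = 0, so x_i* = α_i.
NE contributions = (3.7, 2, 3.9, 2.2, 2.4); X = 14.2.
W^NE = (Σα)·X − ½Σα_i² = 14.2² − ½·43.5 = 179.89.
Planner sets x_i = Σα_j = 14.2 for every i, so X^SO = 5·14.2 = 71.
W^SO = (Σα)·X^SO − ½·5·(Σα)² = (5/2)·14.2² = 504.1.
Deadweight loss = W^SO − W^NE = 324.21.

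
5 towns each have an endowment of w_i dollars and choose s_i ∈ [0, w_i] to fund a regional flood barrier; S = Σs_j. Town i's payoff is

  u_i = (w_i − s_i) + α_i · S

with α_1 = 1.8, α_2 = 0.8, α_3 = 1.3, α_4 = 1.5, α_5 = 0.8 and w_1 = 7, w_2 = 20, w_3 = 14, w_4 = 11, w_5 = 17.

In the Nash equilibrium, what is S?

32

∂u_i/∂s_i = α_i − 1, so town i contributes w_i if α_i > 1, else 0.
α_i > 1 for i ∈ {1, 3, 4}; NE contributions (7, 0, 14, 11, 0), S = 32.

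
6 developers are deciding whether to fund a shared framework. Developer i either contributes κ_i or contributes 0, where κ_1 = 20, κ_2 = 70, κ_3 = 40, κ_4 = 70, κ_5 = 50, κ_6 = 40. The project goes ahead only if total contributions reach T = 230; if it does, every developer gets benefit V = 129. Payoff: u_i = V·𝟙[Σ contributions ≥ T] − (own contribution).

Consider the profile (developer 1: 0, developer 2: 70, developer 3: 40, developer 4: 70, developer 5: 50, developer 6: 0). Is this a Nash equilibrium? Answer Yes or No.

Yes

Total = 230 ≥ 230: provided.
Developer 1 (pledges 0, payoff 129): pledging 20 → total 250, payoff 109. No gain.
Developer 2 (pledges 70, payoff 59): dropping to 0 → total 160, payoff 0. No gain.
Developer 3 (pledges 40, payoff 89): dropping to 0 → total 190, payoff 0. No gain.
Developer 4 (pledges 70, payoff 59): dropping to 0 → total 160, payoff 0. No gain.
Developer 5 (pledges 50, payoff 79): dropping to 0 → total 180, payoff 0. No gain.
Developer 6 (pledges 0, payoff 129): pledging 40 → total 270, payoff 89. No gain.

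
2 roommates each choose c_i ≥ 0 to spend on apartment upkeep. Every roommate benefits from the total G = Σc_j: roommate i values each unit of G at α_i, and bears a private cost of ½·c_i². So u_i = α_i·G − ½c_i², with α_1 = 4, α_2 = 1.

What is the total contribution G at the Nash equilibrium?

Roommate i's FOC: ∂u_i/∂c_i = α_i − c_i = 0, so c_i* = α_i.
NE contributions = (4, 1); G = 5.

5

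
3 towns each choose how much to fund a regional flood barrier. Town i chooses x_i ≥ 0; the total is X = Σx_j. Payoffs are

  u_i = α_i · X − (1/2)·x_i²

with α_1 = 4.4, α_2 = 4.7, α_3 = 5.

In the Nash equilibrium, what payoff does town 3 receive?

58

Town i's FOC: ∂u_i/∂x_i = α_i − x_i = 0, so x_i* = α_i.
NE contributions = (4.4, 4.7, 5); X = 14.1.
u_3 = α_3·X − ½·(x_3)² = 5·14.1 − ½·5² = 58.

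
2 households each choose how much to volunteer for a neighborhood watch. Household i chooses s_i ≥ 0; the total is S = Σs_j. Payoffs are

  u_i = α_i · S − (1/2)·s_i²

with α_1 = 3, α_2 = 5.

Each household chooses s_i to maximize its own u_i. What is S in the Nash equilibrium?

8

Household i's FOC: ∂u_i/∂s_i = α_i − s_i = 0, so s_i* = α_i.
NE contributions = (3, 5); S = 8.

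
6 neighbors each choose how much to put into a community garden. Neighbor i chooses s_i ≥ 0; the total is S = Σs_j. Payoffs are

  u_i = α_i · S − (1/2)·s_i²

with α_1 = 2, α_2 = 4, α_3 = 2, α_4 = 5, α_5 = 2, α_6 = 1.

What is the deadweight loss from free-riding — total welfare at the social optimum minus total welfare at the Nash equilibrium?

Neighbor i's FOC: ∂u_i/∂s_i = α_i − s_i = 0, so s_i* = α_i.
NE contributions = (2, 4, 2, 5, 2, 1); S = 16.
W^NE = (Σα)·S − ½Σα_i² = 16² − ½·54 = 229.
Planner sets s_i = Σα_j = 16 for every i, so S^SO = 6·16 = 96.
W^SO = (Σα)·S^SO − ½·6·(Σα)² = (6/2)·16² = 768.
Deadweight loss = W^SO − W^NE = 539.

539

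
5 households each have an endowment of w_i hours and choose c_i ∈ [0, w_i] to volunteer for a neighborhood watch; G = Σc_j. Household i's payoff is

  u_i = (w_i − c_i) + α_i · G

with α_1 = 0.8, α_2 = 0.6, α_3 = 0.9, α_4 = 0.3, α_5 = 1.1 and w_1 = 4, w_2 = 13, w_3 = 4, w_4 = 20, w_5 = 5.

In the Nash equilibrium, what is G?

5

∂u_i/∂c_i = α_i − 1, so household i contributes w_i if α_i > 1, else 0.
α_i > 1 for i ∈ {5}; NE contributions (0, 0, 0, 0, 5), G = 5.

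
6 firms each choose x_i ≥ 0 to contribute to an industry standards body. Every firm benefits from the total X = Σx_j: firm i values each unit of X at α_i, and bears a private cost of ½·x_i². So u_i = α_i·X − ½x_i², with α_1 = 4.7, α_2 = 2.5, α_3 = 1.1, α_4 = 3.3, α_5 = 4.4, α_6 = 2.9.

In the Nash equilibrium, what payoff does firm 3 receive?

20.185

Firm i's FOC: ∂u_i/∂x_i = α_i − x_i = 0, so x_i* = α_i.
NE contributions = (4.7, 2.5, 1.1, 3.3, 4.4, 2.9); X = 18.9.
u_3 = α_3·X − ½·(x_3)² = 1.1·18.9 − ½·1.1² = 20.185.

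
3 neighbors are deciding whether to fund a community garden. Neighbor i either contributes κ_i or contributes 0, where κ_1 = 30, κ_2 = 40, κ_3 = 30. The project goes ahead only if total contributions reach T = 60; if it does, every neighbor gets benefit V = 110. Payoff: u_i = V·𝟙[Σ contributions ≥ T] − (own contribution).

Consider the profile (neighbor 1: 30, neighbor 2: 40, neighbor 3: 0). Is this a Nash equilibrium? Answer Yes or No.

Total = 70 ≥ 60: provided.
Neighbor 1 (pledges 30, payoff 80): dropping to 0 → total 40, payoff 0. No gain.
Neighbor 2 (pledges 40, payoff 70): dropping to 0 → total 30, payoff 0. No gain.
Neighbor 3 (pledges 0, payoff 110): pledging 30 → total 100, payoff 80. No gain.

Yes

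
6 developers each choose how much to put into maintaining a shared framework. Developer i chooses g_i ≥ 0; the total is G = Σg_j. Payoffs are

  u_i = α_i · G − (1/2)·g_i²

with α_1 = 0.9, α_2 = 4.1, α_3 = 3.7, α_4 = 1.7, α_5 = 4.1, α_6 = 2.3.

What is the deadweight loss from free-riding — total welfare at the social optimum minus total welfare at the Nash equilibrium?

Developer i's FOC: ∂u_i/∂g_i = α_i − g_i = 0, so g_i* = α_i.
NE contributions = (0.9, 4.1, 3.7, 1.7, 4.1, 2.3); G = 16.8.
W^NE = (Σα)·G − ½Σα_i² = 16.8² − ½·56.3 = 254.09.
Planner sets g_i = Σα_j = 16.8 for every i, so G^SO = 6·16.8 = 100.8.
W^SO = (Σα)·G^SO − ½·6·(Σα)² = (6/2)·16.8² = 846.72.
Deadweight loss = W^SO − W^NE = 592.63.

592.63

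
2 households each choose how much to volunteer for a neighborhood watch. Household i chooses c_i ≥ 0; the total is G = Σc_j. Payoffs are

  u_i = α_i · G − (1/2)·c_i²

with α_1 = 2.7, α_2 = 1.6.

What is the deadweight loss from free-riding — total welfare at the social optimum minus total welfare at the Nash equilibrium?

4.925

Household i's FOC: ∂u_i/∂c_i = α_i − c_i = 0, so c_i* = α_i.
NE contributions = (2.7, 1.6); G = 4.3.
W^NE = (Σα)·G − ½Σα_i² = 4.3² − ½·9.85 = 13.565.
Planner sets c_i = Σα_j = 4.3 for every i, so G^SO = 2·4.3 = 8.6.
W^SO = (Σα)·G^SO − ½·2·(Σα)² = (2/2)·4.3² = 18.49.
Deadweight loss = W^SO − W^NE = 4.925.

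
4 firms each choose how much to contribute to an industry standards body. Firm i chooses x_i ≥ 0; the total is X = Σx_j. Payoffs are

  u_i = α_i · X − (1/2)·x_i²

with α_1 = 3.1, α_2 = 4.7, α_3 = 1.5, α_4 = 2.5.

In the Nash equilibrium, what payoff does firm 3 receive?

Firm i's FOC: ∂u_i/∂x_i = α_i − x_i = 0, so x_i* = α_i.
NE contributions = (3.1, 4.7, 1.5, 2.5); X = 11.8.
u_3 = α_3·X − ½·(x_3)² = 1.5·11.8 − ½·1.5² = 16.575.

16.575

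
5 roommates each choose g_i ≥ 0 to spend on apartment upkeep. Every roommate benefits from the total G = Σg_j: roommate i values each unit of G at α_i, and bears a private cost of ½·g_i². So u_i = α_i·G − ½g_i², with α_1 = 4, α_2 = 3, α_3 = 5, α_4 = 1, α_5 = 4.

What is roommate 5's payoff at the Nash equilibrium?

Roommate i's FOC: ∂u_i/∂g_i = α_i − g_i = 0, so g_i* = α_i.
NE contributions = (4, 3, 5, 1, 4); G = 17.
u_5 = α_5·G − ½·(g_5)² = 4·17 − ½·4² = 60.

60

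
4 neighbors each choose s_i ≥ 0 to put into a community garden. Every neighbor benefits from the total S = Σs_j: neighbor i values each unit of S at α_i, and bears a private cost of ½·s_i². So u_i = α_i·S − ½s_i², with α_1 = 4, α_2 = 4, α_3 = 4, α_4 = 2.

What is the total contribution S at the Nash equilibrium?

14

Neighbor i's FOC: ∂u_i/∂s_i = α_i − s_i = 0, so s_i* = α_i.
NE contributions = (4, 4, 4, 2); S = 14.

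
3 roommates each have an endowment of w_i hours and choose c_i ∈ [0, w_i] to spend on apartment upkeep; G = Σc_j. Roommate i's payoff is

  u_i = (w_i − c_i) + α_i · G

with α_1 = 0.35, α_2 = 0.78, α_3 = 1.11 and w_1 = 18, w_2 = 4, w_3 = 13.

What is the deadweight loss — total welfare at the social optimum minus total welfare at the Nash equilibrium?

∂u_i/∂c_i = α_i − 1, so roommate i contributes w_i if α_i > 1, else 0.
α_i > 1 for i ∈ {3}; NE contributions (0, 0, 13), G = 13.
W^NE = Σw_i − G^NE + (Σα_i)·G^NE = 35 + 1.24·13 = 51.12.
Planner: ∂(Σu_j)/∂c_i = Σα_j − 1 = 1.24 > 0, so everyone contributes w_i; G^SO = 35, W^SO = 35 + 1.24·35 = 78.4.
Deadweight loss = 27.28.

27.28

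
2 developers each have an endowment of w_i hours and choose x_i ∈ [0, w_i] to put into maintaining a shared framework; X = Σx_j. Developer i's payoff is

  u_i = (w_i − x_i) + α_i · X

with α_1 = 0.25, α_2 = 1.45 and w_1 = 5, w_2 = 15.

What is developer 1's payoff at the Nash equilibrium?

∂u_i/∂x_i = α_i − 1, so developer i contributes w_i if α_i > 1, else 0.
α_i > 1 for i ∈ {2}; NE contributions (0, 15), X = 15.
u_1 = (5 − 0) + 0.25·15 = 8.75.

8.75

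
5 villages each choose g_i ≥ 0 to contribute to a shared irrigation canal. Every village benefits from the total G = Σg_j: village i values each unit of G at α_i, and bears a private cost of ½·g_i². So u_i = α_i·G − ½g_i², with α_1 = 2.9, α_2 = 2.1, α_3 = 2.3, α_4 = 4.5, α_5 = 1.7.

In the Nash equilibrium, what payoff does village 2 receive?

Village i's FOC: ∂u_i/∂g_i = α_i − g_i = 0, so g_i* = α_i.
NE contributions = (2.9, 2.1, 2.3, 4.5, 1.7); G = 13.5.
u_2 = α_2·G − ½·(g_2)² = 2.1·13.5 − ½·2.1² = 26.145.

26.145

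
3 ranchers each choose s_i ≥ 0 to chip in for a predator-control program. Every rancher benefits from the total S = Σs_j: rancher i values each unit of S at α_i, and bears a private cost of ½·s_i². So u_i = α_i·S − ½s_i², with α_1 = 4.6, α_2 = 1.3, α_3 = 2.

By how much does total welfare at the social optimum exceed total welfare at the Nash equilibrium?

Rancher i's FOC: ∂u_i/∂s_i = α_i − s_i = 0, so s_i* = α_i.
NE contributions = (4.6, 1.3, 2); S = 7.9.
W^NE = (Σα)·S − ½Σα_i² = 7.9² − ½·26.85 = 48.985.
Planner sets s_i = Σα_j = 7.9 for every i, so S^SO = 3·7.9 = 23.7.
W^SO = (Σα)·S^SO − ½·3·(Σα)² = (3/2)·7.9² = 93.615.
Deadweight loss = W^SO − W^NE = 44.63.

44.63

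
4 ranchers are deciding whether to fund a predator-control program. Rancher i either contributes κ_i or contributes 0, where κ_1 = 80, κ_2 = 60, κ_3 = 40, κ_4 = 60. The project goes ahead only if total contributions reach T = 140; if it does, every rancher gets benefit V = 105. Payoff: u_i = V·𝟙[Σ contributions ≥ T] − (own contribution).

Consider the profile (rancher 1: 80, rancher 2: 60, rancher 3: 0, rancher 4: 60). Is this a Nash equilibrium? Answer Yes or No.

No

Total = 200 ≥ 140: provided.
Rancher 1 (pledges 80, payoff 25): dropping to 0 → total 120, payoff 0. No gain.
Rancher 2 (pledges 60, payoff 45): dropping to 0 → total 140, payoff 105. Profitable deviation.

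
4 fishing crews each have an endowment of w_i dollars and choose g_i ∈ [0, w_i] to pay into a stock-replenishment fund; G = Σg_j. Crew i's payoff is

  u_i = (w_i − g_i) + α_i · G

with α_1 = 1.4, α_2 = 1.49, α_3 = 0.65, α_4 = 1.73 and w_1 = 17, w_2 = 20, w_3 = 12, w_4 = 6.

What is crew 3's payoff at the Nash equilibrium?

∂u_i/∂g_i = α_i − 1, so crew i contributes w_i if α_i > 1, else 0.
α_i > 1 for i ∈ {1, 2, 4}; NE contributions (17, 20, 0, 6), G = 43.
u_3 = (12 − 0) + 0.65·43 = 39.95.

39.95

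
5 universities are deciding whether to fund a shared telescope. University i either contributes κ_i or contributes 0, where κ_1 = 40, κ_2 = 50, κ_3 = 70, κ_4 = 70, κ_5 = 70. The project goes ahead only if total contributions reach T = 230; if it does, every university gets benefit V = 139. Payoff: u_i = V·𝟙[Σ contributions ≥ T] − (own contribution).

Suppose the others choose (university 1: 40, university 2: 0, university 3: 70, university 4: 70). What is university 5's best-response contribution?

Others' total = 180. Contributing 70 brings total to 250 ≥ 230: gain V − κ_5 = 69.
Best response: 70.

70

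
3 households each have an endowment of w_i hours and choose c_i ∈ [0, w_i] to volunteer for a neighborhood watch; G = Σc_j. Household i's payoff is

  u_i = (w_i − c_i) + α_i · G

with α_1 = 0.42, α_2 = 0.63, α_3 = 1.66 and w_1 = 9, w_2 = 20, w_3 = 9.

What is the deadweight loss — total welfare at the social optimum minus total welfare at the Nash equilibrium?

49.59

∂u_i/∂c_i = α_i − 1, so household i contributes w_i if α_i > 1, else 0.
α_i > 1 for i ∈ {3}; NE contributions (0, 0, 9), G = 9.
W^NE = Σw_i − G^NE + (Σα_i)·G^NE = 38 + 1.71·9 = 53.39.
Planner: ∂(Σu_j)/∂c_i = Σα_j − 1 = 1.71 > 0, so everyone contributes w_i; G^SO = 38, W^SO = 38 + 1.71·38 = 102.98.
Deadweight loss = 49.59.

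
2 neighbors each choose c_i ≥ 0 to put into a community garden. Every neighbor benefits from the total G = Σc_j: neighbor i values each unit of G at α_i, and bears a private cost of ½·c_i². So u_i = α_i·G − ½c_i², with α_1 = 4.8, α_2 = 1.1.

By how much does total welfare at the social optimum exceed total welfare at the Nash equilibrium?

12.125

Neighbor i's FOC: ∂u_i/∂c_i = α_i − c_i = 0, so c_i* = α_i.
NE contributions = (4.8, 1.1); G = 5.9.
W^NE = (Σα)·G − ½Σα_i² = 5.9² − ½·24.25 = 22.685.
Planner sets c_i = Σα_j = 5.9 for every i, so G^SO = 2·5.9 = 11.8.
W^SO = (Σα)·G^SO − ½·2·(Σα)² = (2/2)·5.9² = 34.81.
Deadweight loss = W^SO − W^NE = 12.125.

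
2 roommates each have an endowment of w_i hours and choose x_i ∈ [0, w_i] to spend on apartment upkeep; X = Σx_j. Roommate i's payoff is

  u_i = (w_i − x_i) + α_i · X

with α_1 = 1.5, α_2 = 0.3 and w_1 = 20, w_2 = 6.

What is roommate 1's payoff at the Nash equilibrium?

30

∂u_i/∂x_i = α_i − 1, so roommate i contributes w_i if α_i > 1, else 0.
α_i > 1 for i ∈ {1}; NE contributions (20, 0), X = 20.
u_1 = (20 − 20) + 1.5·20 = 30.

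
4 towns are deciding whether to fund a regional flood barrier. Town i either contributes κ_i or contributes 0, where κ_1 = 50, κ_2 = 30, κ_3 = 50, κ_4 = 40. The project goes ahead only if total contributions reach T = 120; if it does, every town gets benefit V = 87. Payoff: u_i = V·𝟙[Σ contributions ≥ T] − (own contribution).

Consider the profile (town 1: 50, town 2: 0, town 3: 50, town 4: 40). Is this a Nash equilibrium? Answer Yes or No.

Total = 140 ≥ 120: provided.
Town 1 (pledges 50, payoff 37): dropping to 0 → total 90, payoff 0. No gain.
Town 2 (pledges 0, payoff 87): pledging 30 → total 170, payoff 57. No gain.
Town 3 (pledges 50, payoff 37): dropping to 0 → total 90, payoff 0. No gain.
Town 4 (pledges 40, payoff 47): dropping to 0 → total 100, payoff 0. No gain.

Yes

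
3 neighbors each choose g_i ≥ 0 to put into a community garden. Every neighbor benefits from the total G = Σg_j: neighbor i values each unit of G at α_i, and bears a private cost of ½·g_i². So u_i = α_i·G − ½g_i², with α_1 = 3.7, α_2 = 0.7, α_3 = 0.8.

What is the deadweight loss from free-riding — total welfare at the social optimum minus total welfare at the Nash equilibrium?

20.93

Neighbor i's FOC: ∂u_i/∂g_i = α_i − g_i = 0, so g_i* = α_i.
NE contributions = (3.7, 0.7, 0.8); G = 5.2.
W^NE = (Σα)·G − ½Σα_i² = 5.2² − ½·14.82 = 19.63.
Planner sets g_i = Σα_j = 5.2 for every i, so G^SO = 3·5.2 = 15.6.
W^SO = (Σα)·G^SO − ½·3·(Σα)² = (3/2)·5.2² = 40.56.
Deadweight loss = W^SO − W^NE = 20.93.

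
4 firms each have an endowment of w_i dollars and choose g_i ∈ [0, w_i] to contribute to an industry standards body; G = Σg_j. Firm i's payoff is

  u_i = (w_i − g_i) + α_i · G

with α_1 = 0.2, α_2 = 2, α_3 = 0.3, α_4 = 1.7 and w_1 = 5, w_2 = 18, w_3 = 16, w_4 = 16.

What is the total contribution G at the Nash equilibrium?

∂u_i/∂g_i = α_i − 1, so firm i contributes w_i if α_i > 1, else 0.
α_i > 1 for i ∈ {2, 4}; NE contributions (0, 18, 0, 16), G = 34.

34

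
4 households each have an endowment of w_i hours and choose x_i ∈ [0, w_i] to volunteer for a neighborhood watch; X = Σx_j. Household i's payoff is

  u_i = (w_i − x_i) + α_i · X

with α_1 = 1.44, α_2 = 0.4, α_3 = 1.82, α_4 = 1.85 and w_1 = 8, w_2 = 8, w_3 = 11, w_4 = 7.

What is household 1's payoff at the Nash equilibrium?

∂u_i/∂x_i = α_i − 1, so household i contributes w_i if α_i > 1, else 0.
α_i > 1 for i ∈ {1, 3, 4}; NE contributions (8, 0, 11, 7), X = 26.
u_1 = (8 − 8) + 1.44·26 = 37.44.

37.44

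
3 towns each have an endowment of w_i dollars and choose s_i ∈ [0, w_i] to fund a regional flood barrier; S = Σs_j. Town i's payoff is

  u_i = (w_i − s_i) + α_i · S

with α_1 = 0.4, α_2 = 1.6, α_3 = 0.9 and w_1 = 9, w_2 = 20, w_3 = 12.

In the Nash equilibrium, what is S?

20

∂u_i/∂s_i = α_i − 1, so town i contributes w_i if α_i > 1, else 0.
α_i > 1 for i ∈ {2}; NE contributions (0, 20, 0), S = 20.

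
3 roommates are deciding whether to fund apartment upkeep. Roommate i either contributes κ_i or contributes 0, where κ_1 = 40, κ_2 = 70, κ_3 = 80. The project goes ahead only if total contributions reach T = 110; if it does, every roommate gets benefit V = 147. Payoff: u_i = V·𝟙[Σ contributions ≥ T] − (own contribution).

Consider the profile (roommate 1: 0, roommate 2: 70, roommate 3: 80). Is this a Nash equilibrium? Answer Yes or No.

Yes

Total = 150 ≥ 110: provided.
Roommate 1 (pledges 0, payoff 147): pledging 40 → total 190, payoff 107. No gain.
Roommate 2 (pledges 70, payoff 77): dropping to 0 → total 80, payoff 0. No gain.
Roommate 3 (pledges 80, payoff 67): dropping to 0 → total 70, payoff 0. No gain.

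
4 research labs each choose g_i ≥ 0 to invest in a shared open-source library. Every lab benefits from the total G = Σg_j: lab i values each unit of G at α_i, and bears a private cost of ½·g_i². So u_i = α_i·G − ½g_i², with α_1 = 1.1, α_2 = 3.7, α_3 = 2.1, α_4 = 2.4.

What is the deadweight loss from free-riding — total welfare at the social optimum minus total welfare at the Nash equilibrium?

Lab i's FOC: ∂u_i/∂g_i = α_i − g_i = 0, so g_i* = α_i.
NE contributions = (1.1, 3.7, 2.1, 2.4); G = 9.3.
W^NE = (Σα)·G − ½Σα_i² = 9.3² − ½·25.07 = 73.955.
Planner sets g_i = Σα_j = 9.3 for every i, so G^SO = 4·9.3 = 37.2.
W^SO = (Σα)·G^SO − ½·4·(Σα)² = (4/2)·9.3² = 172.98.
Deadweight loss = W^SO − W^NE = 99.025.

99.025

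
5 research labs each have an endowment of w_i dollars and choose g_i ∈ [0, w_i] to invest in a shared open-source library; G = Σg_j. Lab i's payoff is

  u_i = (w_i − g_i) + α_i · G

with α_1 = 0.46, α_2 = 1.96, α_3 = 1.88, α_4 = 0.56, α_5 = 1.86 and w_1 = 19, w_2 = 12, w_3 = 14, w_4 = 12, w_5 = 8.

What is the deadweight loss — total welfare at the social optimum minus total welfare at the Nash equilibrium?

177.32

∂u_i/∂g_i = α_i − 1, so lab i contributes w_i if α_i > 1, else 0.
α_i > 1 for i ∈ {2, 3, 5}; NE contributions (0, 12, 14, 0, 8), G = 34.
W^NE = Σw_i − G^NE + (Σα_i)·G^NE = 65 + 5.72·34 = 259.48.
Planner: ∂(Σu_j)/∂g_i = Σα_j − 1 = 5.72 > 0, so everyone contributes w_i; G^SO = 65, W^SO = 65 + 5.72·65 = 436.8.
Deadweight loss = 177.32.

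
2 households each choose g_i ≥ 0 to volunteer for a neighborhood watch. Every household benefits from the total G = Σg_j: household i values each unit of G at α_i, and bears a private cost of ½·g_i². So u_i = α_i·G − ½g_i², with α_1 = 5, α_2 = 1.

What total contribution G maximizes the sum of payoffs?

12

Planner FOC: ∂(Σu_j)/∂g_i = (Σα_j) − g_i = 0, so g_i^SO = Σα_j = 6 for every i; G^SO = 12.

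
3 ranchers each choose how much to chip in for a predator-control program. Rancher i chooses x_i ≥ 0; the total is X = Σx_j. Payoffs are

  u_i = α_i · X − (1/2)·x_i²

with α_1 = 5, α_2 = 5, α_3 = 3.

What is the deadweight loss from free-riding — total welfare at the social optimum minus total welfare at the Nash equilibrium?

Rancher i's FOC: ∂u_i/∂x_i = α_i − x_i = 0, so x_i* = α_i.
NE contributions = (5, 5, 3); X = 13.
W^NE = (Σα)·X − ½Σα_i² = 13² − ½·59 = 139.5.
Planner sets x_i = Σα_j = 13 for every i, so X^SO = 3·13 = 39.
W^SO = (Σα)·X^SO − ½·3·(Σα)² = (3/2)·13² = 253.5.
Deadweight loss = W^SO − W^NE = 114.

114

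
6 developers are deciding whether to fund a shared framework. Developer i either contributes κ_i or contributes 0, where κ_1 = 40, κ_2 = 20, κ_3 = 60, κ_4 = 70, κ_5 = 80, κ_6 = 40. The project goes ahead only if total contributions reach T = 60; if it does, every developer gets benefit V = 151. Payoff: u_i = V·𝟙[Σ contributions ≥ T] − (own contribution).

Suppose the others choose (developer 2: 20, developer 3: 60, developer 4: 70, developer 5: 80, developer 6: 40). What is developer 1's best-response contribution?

Others' total = 270 ≥ 60; contributing adds cost 40 for no extra benefit.
Best response: 0.

0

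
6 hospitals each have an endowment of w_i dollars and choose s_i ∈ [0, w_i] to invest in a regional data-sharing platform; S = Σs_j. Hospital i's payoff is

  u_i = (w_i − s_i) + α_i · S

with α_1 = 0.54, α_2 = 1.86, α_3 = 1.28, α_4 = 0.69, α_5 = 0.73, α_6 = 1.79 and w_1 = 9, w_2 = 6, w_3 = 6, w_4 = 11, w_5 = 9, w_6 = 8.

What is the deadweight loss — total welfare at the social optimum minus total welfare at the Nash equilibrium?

∂u_i/∂s_i = α_i − 1, so hospital i contributes w_i if α_i > 1, else 0.
α_i > 1 for i ∈ {2, 3, 6}; NE contributions (0, 6, 6, 0, 0, 8), S = 20.
W^NE = Σw_i − S^NE + (Σα_i)·S^NE = 49 + 5.89·20 = 166.8.
Planner: ∂(Σu_j)/∂s_i = Σα_j − 1 = 5.89 > 0, so everyone contributes w_i; S^SO = 49, W^SO = 49 + 5.89·49 = 337.61.
Deadweight loss = 170.81.

170.81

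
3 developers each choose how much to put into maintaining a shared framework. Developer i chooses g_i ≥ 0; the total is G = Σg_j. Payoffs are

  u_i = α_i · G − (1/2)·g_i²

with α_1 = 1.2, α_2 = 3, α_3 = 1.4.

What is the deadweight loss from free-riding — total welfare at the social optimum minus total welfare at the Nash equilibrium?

21.88

Developer i's FOC: ∂u_i/∂g_i = α_i − g_i = 0, so g_i* = α_i.
NE contributions = (1.2, 3, 1.4); G = 5.6.
W^NE = (Σα)·G − ½Σα_i² = 5.6² − ½·12.4 = 25.16.
Planner sets g_i = Σα_j = 5.6 for every i, so G^SO = 3·5.6 = 16.8.
W^SO = (Σα)·G^SO − ½·3·(Σα)² = (3/2)·5.6² = 47.04.
Deadweight loss = W^SO − W^NE = 21.88.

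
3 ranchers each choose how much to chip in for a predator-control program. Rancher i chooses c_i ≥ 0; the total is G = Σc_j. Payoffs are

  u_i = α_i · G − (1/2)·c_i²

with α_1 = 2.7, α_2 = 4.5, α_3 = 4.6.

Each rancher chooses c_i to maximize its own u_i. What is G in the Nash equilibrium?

11.8

Rancher i's FOC: ∂u_i/∂c_i = α_i − c_i = 0, so c_i* = α_i.
NE contributions = (2.7, 4.5, 4.6); G = 11.8.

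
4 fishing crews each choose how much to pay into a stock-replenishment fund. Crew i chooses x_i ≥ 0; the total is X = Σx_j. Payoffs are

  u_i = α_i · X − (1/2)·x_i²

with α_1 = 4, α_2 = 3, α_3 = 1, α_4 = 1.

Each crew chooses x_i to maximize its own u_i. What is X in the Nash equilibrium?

Crew i's FOC: ∂u_i/∂x_i = α_i − x_i = 0, so x_i* = α_i.
NE contributions = (4, 3, 1, 1); X = 9.

9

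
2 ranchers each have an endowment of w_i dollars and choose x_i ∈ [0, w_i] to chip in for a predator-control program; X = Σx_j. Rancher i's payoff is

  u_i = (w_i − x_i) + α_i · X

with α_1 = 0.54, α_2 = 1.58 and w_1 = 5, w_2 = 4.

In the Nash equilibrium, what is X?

∂u_i/∂x_i = α_i − 1, so rancher i contributes w_i if α_i > 1, else 0.
α_i > 1 for i ∈ {2}; NE contributions (0, 4), X = 4.

4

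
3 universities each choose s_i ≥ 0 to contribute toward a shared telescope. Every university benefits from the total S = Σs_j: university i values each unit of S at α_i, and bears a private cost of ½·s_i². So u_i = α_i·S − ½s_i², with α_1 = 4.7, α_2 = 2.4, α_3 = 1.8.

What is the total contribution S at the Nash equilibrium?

8.9

University i's FOC: ∂u_i/∂s_i = α_i − s_i = 0, so s_i* = α_i.
NE contributions = (4.7, 2.4, 1.8); S = 8.9.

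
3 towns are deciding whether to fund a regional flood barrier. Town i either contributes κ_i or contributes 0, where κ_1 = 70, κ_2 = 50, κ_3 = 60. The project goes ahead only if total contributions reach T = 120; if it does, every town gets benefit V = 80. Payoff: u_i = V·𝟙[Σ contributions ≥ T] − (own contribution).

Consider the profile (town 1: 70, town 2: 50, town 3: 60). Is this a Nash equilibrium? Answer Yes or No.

No

Total = 180 ≥ 120: provided.
Town 1 (pledges 70, payoff 10): dropping to 0 → total 110, payoff 0. No gain.
Town 2 (pledges 50, payoff 30): dropping to 0 → total 130, payoff 80. Profitable deviation.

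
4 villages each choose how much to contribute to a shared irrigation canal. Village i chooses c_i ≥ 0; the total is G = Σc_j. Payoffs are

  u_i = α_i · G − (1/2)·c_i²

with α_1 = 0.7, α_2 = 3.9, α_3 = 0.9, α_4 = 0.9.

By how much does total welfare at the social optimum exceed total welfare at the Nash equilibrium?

49.62

Village i's FOC: ∂u_i/∂c_i = α_i − c_i = 0, so c_i* = α_i.
NE contributions = (0.7, 3.9, 0.9, 0.9); G = 6.4.
W^NE = (Σα)·G − ½Σα_i² = 6.4² − ½·17.32 = 32.3.
Planner sets c_i = Σα_j = 6.4 for every i, so G^SO = 4·6.4 = 25.6.
W^SO = (Σα)·G^SO − ½·4·(Σα)² = (4/2)·6.4² = 81.92.
Deadweight loss = W^SO − W^NE = 49.62.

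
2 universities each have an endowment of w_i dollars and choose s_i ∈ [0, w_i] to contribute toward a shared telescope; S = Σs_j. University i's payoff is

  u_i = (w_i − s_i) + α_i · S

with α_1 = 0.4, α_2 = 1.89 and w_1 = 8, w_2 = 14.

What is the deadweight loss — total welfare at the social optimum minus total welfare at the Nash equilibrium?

∂u_i/∂s_i = α_i − 1, so university i contributes w_i if α_i > 1, else 0.
α_i > 1 for i ∈ {2}; NE contributions (0, 14), S = 14.
W^NE = Σw_i − S^NE + (Σα_i)·S^NE = 22 + 1.29·14 = 40.06.
Planner: ∂(Σu_j)/∂s_i = Σα_j − 1 = 1.29 > 0, so everyone contributes w_i; S^SO = 22, W^SO = 22 + 1.29·22 = 50.38.
Deadweight loss = 10.32.

10.32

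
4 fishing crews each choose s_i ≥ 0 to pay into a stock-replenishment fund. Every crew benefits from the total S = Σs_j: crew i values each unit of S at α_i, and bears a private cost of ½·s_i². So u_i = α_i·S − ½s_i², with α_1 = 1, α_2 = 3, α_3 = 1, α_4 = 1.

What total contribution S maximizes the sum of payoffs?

Planner FOC: ∂(Σu_j)/∂s_i = (Σα_j) − s_i = 0, so s_i^SO = Σα_j = 6 for every i; S^SO = 24.

24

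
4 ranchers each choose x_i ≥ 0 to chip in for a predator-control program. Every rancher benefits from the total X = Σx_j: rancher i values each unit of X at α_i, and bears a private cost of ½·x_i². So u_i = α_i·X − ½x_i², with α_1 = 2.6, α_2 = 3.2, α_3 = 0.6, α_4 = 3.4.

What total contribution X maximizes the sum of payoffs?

39.2

Planner FOC: ∂(Σu_j)/∂x_i = (Σα_j) − x_i = 0, so x_i^SO = Σα_j = 9.8 for every i; X^SO = 39.2.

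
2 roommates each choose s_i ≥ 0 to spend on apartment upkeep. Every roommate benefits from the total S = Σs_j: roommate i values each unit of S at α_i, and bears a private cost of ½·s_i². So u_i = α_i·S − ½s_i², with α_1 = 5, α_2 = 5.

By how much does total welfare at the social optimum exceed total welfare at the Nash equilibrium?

Roommate i's FOC: ∂u_i/∂s_i = α_i − s_i = 0, so s_i* = α_i.
NE contributions = (5, 5); S = 10.
W^NE = (Σα)·S − ½Σα_i² = 10² − ½·50 = 75.
Planner sets s_i = Σα_j = 10 for every i, so S^SO = 2·10 = 20.
W^SO = (Σα)·S^SO − ½·2·(Σα)² = (2/2)·10² = 100.
Deadweight loss = W^SO − W^NE = 25.

25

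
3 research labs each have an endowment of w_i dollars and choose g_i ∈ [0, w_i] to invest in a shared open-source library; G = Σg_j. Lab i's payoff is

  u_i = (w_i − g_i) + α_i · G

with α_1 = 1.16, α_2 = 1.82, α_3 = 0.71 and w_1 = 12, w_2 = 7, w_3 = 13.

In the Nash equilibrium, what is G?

19

∂u_i/∂g_i = α_i − 1, so lab i contributes w_i if α_i > 1, else 0.
α_i > 1 for i ∈ {1, 2}; NE contributions (12, 7, 0), G = 19.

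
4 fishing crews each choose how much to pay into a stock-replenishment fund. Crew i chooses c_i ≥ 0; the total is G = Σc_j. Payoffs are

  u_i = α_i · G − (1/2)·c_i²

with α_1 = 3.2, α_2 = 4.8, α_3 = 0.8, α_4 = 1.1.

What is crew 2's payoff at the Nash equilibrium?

36

Crew i's FOC: ∂u_i/∂c_i = α_i − c_i = 0, so c_i* = α_i.
NE contributions = (3.2, 4.8, 0.8, 1.1); G = 9.9.
u_2 = α_2·G − ½·(c_2)² = 4.8·9.9 − ½·4.8² = 36.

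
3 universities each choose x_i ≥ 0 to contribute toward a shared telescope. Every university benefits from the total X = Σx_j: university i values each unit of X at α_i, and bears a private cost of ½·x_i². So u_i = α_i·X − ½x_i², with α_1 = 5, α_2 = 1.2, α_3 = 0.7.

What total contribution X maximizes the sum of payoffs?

20.7

Planner FOC: ∂(Σu_j)/∂x_i = (Σα_j) − x_i = 0, so x_i^SO = Σα_j = 6.9 for every i; X^SO = 20.7.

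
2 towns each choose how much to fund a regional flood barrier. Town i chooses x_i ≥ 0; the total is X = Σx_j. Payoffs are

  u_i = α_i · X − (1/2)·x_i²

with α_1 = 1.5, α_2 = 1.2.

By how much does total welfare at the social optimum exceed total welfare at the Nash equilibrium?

Town i's FOC: ∂u_i/∂x_i = α_i − x_i = 0, so x_i* = α_i.
NE contributions = (1.5, 1.2); X = 2.7.
W^NE = (Σα)·X − ½Σα_i² = 2.7² − ½·3.69 = 5.445.
Planner sets x_i = Σα_j = 2.7 for every i, so X^SO = 2·2.7 = 5.4.
W^SO = (Σα)·X^SO − ½·2·(Σα)² = (2/2)·2.7² = 7.29.
Deadweight loss = W^SO − W^NE = 1.845.

1.845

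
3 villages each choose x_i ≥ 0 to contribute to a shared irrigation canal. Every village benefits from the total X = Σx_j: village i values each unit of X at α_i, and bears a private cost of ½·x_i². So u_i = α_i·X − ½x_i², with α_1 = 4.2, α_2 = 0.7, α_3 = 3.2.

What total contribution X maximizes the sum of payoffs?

24.3

Planner FOC: ∂(Σu_j)/∂x_i = (Σα_j) − x_i = 0, so x_i^SO = Σα_j = 8.1 for every i; X^SO = 24.3.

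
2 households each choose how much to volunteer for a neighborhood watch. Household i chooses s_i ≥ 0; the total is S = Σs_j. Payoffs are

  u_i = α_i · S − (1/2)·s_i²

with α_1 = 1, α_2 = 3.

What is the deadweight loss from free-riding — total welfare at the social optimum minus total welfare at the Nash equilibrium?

5

Household i's FOC: ∂u_i/∂s_i = α_i − s_i = 0, so s_i* = α_i.
NE contributions = (1, 3); S = 4.
W^NE = (Σα)·S − ½Σα_i² = 4² − ½·10 = 11.
Planner sets s_i = Σα_j = 4 for every i, so S^SO = 2·4 = 8.
W^SO = (Σα)·S^SO − ½·2·(Σα)² = (2/2)·4² = 16.
Deadweight loss = W^SO − W^NE = 5.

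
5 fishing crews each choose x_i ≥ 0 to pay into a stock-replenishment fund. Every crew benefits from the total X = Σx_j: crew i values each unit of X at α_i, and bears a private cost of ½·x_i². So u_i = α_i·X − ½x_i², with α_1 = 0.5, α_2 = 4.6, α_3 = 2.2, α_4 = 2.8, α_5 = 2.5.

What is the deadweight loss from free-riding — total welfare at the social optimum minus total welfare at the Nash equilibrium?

Crew i's FOC: ∂u_i/∂x_i = α_i − x_i = 0, so x_i* = α_i.
NE contributions = (0.5, 4.6, 2.2, 2.8, 2.5); X = 12.6.
W^NE = (Σα)·X − ½Σα_i² = 12.6² − ½·40.34 = 138.59.
Planner sets x_i = Σα_j = 12.6 for every i, so X^SO = 5·12.6 = 63.
W^SO = (Σα)·X^SO − ½·5·(Σα)² = (5/2)·12.6² = 396.9.
Deadweight loss = W^SO − W^NE = 258.31.

258.31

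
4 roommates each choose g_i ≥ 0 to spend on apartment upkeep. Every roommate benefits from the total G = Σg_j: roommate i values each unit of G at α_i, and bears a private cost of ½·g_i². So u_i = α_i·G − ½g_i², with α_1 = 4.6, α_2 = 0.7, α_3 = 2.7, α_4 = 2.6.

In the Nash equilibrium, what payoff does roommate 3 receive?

24.975

Roommate i's FOC: ∂u_i/∂g_i = α_i − g_i = 0, so g_i* = α_i.
NE contributions = (4.6, 0.7, 2.7, 2.6); G = 10.6.
u_3 = α_3·G − ½·(g_3)² = 2.7·10.6 − ½·2.7² = 24.975.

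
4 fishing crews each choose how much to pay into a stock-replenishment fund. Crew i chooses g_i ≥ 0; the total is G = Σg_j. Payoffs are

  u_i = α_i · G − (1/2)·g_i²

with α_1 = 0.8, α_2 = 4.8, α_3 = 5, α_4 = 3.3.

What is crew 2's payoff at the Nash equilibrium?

55.2

Crew i's FOC: ∂u_i/∂g_i = α_i − g_i = 0, so g_i* = α_i.
NE contributions = (0.8, 4.8, 5, 3.3); G = 13.9.
u_2 = α_2·G − ½·(g_2)² = 4.8·13.9 − ½·4.8² = 55.2.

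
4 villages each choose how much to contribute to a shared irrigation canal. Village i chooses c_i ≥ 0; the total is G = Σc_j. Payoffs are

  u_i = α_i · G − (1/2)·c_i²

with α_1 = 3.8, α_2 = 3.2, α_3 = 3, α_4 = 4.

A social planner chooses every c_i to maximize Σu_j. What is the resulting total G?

56

Planner FOC: ∂(Σu_j)/∂c_i = (Σα_j) − c_i = 0, so c_i^SO = Σα_j = 14 for every i; G^SO = 56.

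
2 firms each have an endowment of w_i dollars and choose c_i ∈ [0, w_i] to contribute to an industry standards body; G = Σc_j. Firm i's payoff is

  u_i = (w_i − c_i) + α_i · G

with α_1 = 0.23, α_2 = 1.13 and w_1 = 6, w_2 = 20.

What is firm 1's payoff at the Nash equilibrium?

10.6

∂u_i/∂c_i = α_i − 1, so firm i contributes w_i if α_i > 1, else 0.
α_i > 1 for i ∈ {2}; NE contributions (0, 20), G = 20.
u_1 = (6 − 0) + 0.23·20 = 10.6.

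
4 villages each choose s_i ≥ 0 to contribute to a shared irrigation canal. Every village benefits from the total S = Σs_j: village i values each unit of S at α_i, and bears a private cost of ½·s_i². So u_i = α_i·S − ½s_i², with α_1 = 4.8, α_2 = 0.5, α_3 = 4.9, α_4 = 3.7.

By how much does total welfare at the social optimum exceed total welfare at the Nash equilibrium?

Village i's FOC: ∂u_i/∂s_i = α_i − s_i = 0, so s_i* = α_i.
NE contributions = (4.8, 0.5, 4.9, 3.7); S = 13.9.
W^NE = (Σα)·S − ½Σα_i² = 13.9² − ½·60.99 = 162.715.
Planner sets s_i = Σα_j = 13.9 for every i, so S^SO = 4·13.9 = 55.6.
W^SO = (Σα)·S^SO − ½·4·(Σα)² = (4/2)·13.9² = 386.42.
Deadweight loss = W^SO − W^NE = 223.705.

223.705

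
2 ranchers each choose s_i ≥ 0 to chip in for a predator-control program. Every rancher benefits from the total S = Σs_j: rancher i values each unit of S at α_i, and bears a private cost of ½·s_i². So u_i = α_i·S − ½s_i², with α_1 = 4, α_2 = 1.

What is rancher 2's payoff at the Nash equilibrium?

4.5

Rancher i's FOC: ∂u_i/∂s_i = α_i − s_i = 0, so s_i* = α_i.
NE contributions = (4, 1); S = 5.
u_2 = α_2·S − ½·(s_2)² = 1·5 − ½·1² = 4.5.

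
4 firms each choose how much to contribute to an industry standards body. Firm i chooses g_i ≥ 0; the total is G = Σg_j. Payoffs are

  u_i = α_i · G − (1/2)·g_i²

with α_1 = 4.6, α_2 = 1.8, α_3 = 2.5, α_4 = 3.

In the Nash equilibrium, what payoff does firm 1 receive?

Firm i's FOC: ∂u_i/∂g_i = α_i − g_i = 0, so g_i* = α_i.
NE contributions = (4.6, 1.8, 2.5, 3); G = 11.9.
u_1 = α_1·G − ½·(g_1)² = 4.6·11.9 − ½·4.6² = 44.16.

44.16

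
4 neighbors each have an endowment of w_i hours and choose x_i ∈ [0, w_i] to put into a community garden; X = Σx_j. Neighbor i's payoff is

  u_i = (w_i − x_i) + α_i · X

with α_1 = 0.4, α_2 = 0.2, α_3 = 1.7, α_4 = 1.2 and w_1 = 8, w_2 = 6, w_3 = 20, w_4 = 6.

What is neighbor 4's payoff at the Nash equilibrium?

31.2

∂u_i/∂x_i = α_i − 1, so neighbor i contributes w_i if α_i > 1, else 0.
α_i > 1 for i ∈ {3, 4}; NE contributions (0, 0, 20, 6), X = 26.
u_4 = (6 − 6) + 1.2·26 = 31.2.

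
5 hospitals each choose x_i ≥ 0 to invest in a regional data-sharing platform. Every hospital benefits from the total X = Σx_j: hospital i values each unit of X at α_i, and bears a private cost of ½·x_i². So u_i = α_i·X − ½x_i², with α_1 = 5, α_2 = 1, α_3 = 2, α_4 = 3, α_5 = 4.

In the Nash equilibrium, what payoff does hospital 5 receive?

Hospital i's FOC: ∂u_i/∂x_i = α_i − x_i = 0, so x_i* = α_i.
NE contributions = (5, 1, 2, 3, 4); X = 15.
u_5 = α_5·X − ½·(x_5)² = 4·15 − ½·4² = 52.

52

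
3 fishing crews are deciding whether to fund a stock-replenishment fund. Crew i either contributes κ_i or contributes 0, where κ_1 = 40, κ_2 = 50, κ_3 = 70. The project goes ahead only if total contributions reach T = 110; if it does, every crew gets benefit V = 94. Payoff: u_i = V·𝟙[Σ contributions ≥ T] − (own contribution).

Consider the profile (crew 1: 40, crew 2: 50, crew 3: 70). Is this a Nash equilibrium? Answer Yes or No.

No

Total = 160 ≥ 110: provided.
Crew 1 (pledges 40, payoff 54): dropping to 0 → total 120, payoff 94. Profitable deviation.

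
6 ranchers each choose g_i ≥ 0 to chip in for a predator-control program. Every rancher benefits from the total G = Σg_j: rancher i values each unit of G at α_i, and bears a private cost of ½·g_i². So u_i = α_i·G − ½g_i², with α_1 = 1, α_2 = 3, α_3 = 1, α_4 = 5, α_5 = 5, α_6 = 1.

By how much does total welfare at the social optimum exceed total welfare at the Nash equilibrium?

Rancher i's FOC: ∂u_i/∂g_i = α_i − g_i = 0, so g_i* = α_i.
NE contributions = (1, 3, 1, 5, 5, 1); G = 16.
W^NE = (Σα)·G − ½Σα_i² = 16² − ½·62 = 225.
Planner sets g_i = Σα_j = 16 for every i, so G^SO = 6·16 = 96.
W^SO = (Σα)·G^SO − ½·6·(Σα)² = (6/2)·16² = 768.
Deadweight loss = W^SO − W^NE = 543.

543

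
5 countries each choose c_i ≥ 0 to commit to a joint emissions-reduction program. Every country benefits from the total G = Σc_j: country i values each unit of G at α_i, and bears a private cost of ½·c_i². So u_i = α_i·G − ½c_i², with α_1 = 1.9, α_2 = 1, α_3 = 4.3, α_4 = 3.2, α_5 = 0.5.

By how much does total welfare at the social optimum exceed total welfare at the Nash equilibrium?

Country i's FOC: ∂u_i/∂c_i = α_i − c_i = 0, so c_i* = α_i.
NE contributions = (1.9, 1, 4.3, 3.2, 0.5); G = 10.9.
W^NE = (Σα)·G − ½Σα_i² = 10.9² − ½·33.59 = 102.015.
Planner sets c_i = Σα_j = 10.9 for every i, so G^SO = 5·10.9 = 54.5.
W^SO = (Σα)·G^SO − ½·5·(Σα)² = (5/2)·10.9² = 297.025.
Deadweight loss = W^SO − W^NE = 195.01.

195.01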